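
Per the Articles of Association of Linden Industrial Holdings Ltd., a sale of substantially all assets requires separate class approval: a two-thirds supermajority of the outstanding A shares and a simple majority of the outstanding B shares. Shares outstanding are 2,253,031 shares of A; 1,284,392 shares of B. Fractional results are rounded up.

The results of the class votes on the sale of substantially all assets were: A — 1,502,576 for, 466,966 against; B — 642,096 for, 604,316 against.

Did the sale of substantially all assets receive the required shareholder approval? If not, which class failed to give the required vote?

A: 2/3 of 2253031 = 1502020.67, rounded up to 1502021; 1,502,021 required, 1,502,576 in favor — approved.
B: a majority of 1284392 is 642197; 642,197 required, 642,096 in favor — not approved.

Not approved — the B shares did not give the required vote.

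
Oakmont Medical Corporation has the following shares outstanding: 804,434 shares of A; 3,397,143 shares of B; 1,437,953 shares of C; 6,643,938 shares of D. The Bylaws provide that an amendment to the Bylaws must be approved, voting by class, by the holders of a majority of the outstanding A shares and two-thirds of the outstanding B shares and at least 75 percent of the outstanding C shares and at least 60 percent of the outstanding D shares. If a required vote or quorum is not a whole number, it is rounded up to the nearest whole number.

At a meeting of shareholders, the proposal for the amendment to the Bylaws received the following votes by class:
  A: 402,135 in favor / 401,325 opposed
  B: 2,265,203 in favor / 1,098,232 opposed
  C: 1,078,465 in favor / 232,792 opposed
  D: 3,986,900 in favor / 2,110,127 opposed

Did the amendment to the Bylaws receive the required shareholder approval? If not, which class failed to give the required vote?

Not approved — the A shares did not give the required vote.

A: a majority of 804434 is 402218; 402,218 required, 402,135 in favor — not approved.
B: 2/3 of 3397143 = 2264762; 2,264,762 required, 2,265,203 in favor — approved.
C: 3/4 of 1437953 = 1078464.75, rounded up to 1078465; 1,078,465 required, 1,078,465 in favor — approved.
D: 3/5 of 6643938 = 3986362.80, rounded up to 3986363; 3,986,363 required, 3,986,900 in favor — approved.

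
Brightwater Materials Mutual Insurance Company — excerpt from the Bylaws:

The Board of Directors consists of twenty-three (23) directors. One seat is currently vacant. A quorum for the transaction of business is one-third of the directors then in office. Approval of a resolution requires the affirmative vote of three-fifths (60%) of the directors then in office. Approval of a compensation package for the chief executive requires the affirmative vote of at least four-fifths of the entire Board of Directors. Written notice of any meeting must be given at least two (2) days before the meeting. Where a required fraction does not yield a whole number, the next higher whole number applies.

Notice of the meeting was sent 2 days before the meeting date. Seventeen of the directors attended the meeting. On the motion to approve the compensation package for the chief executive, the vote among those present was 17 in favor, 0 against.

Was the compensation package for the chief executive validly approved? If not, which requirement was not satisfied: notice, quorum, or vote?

Notice: 2 days given; 2 required (2 ≥ 2). Satisfied.
Quorum: 17 present; quorum is 8. Satisfied.
Vote: the compensation package for the chief executive requires four-fifths of the entire Board of Directors (23). 4/5 of 23 = 18.40, rounded up to 19, so 19 affirmative votes are needed; 17 voted in favor. Not satisfied.

Invalid — vote requirement not satisfied.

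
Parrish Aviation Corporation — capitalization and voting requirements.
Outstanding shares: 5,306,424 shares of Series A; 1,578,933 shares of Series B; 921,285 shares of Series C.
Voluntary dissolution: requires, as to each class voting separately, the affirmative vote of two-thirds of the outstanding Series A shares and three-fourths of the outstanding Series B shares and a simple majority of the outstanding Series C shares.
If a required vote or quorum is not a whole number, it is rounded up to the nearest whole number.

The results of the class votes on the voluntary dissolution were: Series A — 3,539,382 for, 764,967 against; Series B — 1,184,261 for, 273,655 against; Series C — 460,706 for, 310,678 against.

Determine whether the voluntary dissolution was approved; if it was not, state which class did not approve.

Approved — every class gave the required vote.

Series A: 2/3 of 5306424 = 3537616; 3,537,616 required, 3,539,382 in favor — approved.
Series B: 3/4 of 1578933 = 1184199.75, rounded up to 1184200; 1,184,200 required, 1,184,261 in favor — approved.
Series C: a majority of 921285 is 460643; 460,643 required, 460,706 in favor — approved.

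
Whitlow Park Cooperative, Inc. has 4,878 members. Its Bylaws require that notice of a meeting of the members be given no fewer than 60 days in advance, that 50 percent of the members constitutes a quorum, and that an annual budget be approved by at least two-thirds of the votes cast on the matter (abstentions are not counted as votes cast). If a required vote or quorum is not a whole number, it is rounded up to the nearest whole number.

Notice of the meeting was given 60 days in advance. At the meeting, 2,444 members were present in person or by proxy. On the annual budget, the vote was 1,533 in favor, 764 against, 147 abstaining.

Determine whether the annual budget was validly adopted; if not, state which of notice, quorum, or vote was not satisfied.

Valid — all requirements satisfied.

Notice: 60 days given; 60 required. Satisfied.
Quorum: 50% of 4,878 = 2,439; 2,444 present. Satisfied.
Vote: requires two-thirds of the votes cast (2,444 − 147 abstaining = 2,297); 2/3 of 2297 = 1531.33, rounded up to 1532, so 1,532 needed; 1,533 in favor. Satisfied.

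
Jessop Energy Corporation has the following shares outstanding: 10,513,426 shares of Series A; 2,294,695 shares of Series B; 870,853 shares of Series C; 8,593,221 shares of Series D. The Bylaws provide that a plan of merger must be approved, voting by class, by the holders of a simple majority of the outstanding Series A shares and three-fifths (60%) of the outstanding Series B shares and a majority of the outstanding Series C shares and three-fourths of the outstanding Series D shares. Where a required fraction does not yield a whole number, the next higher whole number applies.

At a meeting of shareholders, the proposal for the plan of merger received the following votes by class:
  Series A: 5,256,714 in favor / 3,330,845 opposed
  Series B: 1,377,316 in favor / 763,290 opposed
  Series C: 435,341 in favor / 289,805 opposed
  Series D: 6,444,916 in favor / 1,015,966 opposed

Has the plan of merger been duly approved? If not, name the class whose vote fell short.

Series A: a majority of 10513426 is 5256714; 5,256,714 required, 5,256,714 in favor — approved.
Series B: 3/5 of 2294695 = 1376817; 1,376,817 required, 1,377,316 in favor — approved.
Series C: a majority of 870853 is 435427; 435,427 required, 435,341 in favor — not approved.
Series D: 3/4 of 8593221 = 6444915.75, rounded up to 6444916; 6,444,916 required, 6,444,916 in favor — approved.

Not approved — the Series C shares did not give the required vote.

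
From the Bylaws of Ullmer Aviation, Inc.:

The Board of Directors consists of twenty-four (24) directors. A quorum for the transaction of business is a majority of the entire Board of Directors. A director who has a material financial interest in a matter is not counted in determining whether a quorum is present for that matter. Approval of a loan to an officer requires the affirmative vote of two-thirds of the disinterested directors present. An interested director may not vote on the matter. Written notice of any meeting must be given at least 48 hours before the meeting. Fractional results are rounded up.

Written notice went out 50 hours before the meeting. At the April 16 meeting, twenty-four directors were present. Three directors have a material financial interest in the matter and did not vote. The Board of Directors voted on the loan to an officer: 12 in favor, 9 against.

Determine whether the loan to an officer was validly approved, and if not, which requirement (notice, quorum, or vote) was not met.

Invalid — vote requirement not satisfied.

Notice: 50 hours given; 48 required (50 ≥ 48). Satisfied.
Quorum: 24 present, but the 3 interested directors do not count, leaving 21. Quorum is 13. Satisfied.
Vote: the loan to an officer requires two-thirds of the disinterested directors present (24 − 3 = 21). 2/3 of 21 = 14, so 14 affirmative votes are needed; 12 voted in favor. Not satisfied.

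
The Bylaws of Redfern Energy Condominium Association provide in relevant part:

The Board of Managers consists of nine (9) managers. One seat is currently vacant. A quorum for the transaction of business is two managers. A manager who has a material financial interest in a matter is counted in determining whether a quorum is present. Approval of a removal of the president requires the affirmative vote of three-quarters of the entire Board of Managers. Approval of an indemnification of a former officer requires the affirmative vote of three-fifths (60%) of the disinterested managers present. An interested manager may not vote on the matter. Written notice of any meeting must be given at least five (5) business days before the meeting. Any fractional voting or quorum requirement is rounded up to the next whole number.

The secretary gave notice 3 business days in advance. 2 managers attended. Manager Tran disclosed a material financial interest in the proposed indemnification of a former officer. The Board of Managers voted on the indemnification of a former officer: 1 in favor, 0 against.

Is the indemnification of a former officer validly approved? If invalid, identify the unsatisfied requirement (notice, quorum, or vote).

Notice: 3 business days given; 5 required (3 < 5). Not satisfied.
Quorum: 2 present (interested managers count toward quorum); quorum is 2. Satisfied.
Vote: the indemnification of a former officer requires three-fifths of the disinterested managers present (2 − 1 = 1). 3/5 of 1 = 0.60, rounded up to 1, so 1 affirmative vote is needed; 1 voted in favor. Satisfied.

Invalid — notice requirement not satisfied.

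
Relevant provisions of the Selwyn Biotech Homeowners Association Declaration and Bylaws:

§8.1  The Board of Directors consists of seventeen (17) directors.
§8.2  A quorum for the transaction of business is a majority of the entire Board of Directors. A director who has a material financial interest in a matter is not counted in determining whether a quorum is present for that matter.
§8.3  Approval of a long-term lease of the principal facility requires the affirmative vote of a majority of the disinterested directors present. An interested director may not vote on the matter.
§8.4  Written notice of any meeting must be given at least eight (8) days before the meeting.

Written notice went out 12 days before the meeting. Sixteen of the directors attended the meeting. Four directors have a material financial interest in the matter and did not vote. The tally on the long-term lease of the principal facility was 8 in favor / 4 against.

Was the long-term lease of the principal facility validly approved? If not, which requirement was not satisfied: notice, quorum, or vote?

Valid — all requirements satisfied.

Notice: 12 days given; 8 required (12 ≥ 8). Satisfied.
Quorum: 16 present, but the 4 interested directors do not count, leaving 12. Quorum is 9. Satisfied.
Vote: the long-term lease of the principal facility requires a majority of the disinterested directors present (16 − 4 = 12). A majority of 12 is 7, so 7 affirmative votes are needed; 8 voted in favor. Satisfied.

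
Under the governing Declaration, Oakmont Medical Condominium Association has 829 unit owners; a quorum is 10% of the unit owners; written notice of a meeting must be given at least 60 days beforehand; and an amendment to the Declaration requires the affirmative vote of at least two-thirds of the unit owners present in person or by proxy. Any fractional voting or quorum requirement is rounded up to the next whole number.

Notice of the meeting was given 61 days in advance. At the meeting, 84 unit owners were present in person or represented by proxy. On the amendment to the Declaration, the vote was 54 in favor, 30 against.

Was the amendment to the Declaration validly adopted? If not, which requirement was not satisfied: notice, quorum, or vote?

Notice: 61 days given; 60 required. Satisfied.
Quorum: 10% of 829 = 82.90, rounded up to 83; 84 present. Satisfied.
Vote: requires two-thirds of those present (84); 2/3 of 84 = 56, so 56 needed; 54 in favor. Not satisfied.

Invalid — vote requirement not satisfied.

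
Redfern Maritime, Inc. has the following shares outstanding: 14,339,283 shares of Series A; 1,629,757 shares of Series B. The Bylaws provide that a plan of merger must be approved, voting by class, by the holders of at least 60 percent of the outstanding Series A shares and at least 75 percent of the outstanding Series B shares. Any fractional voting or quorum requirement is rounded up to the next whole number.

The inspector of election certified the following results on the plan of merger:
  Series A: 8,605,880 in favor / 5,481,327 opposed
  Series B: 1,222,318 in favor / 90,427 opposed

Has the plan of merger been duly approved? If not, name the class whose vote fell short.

Series A: 3/5 of 14339283 = 8603569.80, rounded up to 8603570; 8,603,570 required, 8,605,880 in favor — approved.
Series B: 3/4 of 1629757 = 1222317.75, rounded up to 1222318; 1,222,318 required, 1,222,318 in favor — approved.

Approved — every class gave the required vote.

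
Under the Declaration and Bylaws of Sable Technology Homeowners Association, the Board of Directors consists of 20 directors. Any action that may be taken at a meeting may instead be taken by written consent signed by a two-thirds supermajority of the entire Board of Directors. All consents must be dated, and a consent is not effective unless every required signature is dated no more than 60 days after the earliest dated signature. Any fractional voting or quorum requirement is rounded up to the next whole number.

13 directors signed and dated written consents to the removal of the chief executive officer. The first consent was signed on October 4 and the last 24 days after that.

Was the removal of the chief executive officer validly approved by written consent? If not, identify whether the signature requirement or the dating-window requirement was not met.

Signatures required: a two-thirds supermajority of 20 — 2/3 of 20 = 13.33, rounded up to 14, so 14 needed; 13 signed. Insufficient.
Dating window: the latest signature is 24 days after the earliest; the limit is 60 days. Within the window.

Not effective — insufficient signatures.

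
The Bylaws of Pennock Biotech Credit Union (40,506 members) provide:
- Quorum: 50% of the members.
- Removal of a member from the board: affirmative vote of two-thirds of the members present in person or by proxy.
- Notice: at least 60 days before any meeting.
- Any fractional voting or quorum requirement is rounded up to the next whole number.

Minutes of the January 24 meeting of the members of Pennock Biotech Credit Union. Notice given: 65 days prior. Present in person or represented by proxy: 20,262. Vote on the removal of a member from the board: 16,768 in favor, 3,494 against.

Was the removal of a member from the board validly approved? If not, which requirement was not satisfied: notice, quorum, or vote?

Notice: 65 days given; 60 required. Satisfied.
Quorum: 50% of 40,506 = 20,253; 20,262 present. Satisfied.
Vote: requires two-thirds of those present (20,262); 2/3 of 20262 = 13508, so 13,508 needed; 16,768 in favor. Satisfied.

Valid — all requirements satisfied.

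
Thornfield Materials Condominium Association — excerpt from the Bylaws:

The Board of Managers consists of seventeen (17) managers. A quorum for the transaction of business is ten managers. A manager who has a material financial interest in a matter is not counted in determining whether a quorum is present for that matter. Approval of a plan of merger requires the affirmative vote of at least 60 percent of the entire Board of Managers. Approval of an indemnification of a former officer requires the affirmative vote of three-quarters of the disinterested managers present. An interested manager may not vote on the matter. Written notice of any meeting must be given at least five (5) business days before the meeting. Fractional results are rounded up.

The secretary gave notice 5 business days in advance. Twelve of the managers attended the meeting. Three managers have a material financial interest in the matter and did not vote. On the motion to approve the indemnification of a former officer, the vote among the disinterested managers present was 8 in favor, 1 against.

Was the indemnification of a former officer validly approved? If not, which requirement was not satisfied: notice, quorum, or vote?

Invalid — quorum requirement not satisfied.

Notice: 5 business days given; 5 required (5 ≥ 5). Satisfied.
Quorum: 12 present, but the 3 interested managers do not count, leaving 9. Quorum is 10. Not satisfied.
Vote: the indemnification of a former officer requires three-fourths of the disinterested managers present (12 − 3 = 9). 3/4 of 9 = 6.75, rounded up to 7, so 7 affirmative votes are needed; 8 voted in favor. Satisfied. (Moot — without a quorum no business can be validly transacted.)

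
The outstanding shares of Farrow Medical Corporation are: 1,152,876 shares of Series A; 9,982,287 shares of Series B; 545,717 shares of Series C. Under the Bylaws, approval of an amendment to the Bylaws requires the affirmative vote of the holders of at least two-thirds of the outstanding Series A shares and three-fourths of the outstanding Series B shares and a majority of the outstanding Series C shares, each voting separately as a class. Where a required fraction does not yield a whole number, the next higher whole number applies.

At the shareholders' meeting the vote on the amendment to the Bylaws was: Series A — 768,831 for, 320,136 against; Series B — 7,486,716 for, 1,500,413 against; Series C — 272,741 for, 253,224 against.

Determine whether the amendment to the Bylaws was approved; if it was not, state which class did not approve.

Series A: 2/3 of 1152876 = 768584; 768,584 required, 768,831 in favor — approved.
Series B: 3/4 of 9982287 = 7486715.25, rounded up to 7486716; 7,486,716 required, 7,486,716 in favor — approved.
Series C: a majority of 545717 is 272859; 272,859 required, 272,741 in favor — not approved.

Not approved — the Series C shares did not give the required vote.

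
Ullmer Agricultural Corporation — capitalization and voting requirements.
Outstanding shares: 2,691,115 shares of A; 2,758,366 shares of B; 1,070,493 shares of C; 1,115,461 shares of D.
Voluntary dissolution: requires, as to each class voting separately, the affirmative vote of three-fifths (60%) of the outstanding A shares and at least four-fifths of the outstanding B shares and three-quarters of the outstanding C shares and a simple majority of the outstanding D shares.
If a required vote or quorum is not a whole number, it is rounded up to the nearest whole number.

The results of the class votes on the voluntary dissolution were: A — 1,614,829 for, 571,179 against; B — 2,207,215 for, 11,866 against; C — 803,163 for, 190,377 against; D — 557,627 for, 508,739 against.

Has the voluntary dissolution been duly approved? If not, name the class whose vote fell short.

A: 3/5 of 2691115 = 1614669; 1,614,669 required, 1,614,829 in favor — approved.
B: 4/5 of 2758366 = 2206692.80, rounded up to 2206693; 2,206,693 required, 2,207,215 in favor — approved.
C: 3/4 of 1070493 = 802869.75, rounded up to 802870; 802,870 required, 803,163 in favor — approved.
D: a majority of 1115461 is 557731; 557,731 required, 557,627 in favor — not approved.

Not approved — the D shares did not give the required vote.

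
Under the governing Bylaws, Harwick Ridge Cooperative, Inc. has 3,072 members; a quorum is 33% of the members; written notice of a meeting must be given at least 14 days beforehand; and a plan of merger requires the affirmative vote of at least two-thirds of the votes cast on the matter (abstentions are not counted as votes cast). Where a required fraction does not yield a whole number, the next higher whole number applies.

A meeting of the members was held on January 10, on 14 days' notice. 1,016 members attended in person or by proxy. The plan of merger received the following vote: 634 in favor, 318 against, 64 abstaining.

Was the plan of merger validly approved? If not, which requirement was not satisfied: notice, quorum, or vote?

Invalid — vote requirement not satisfied.

Notice: 14 days given; 14 required. Satisfied.
Quorum: 33% of 3,072 = 1,013.76, rounded up to 1,014; 1,016 present. Satisfied.
Vote: requires two-thirds of the votes cast (1,016 − 64 abstaining = 952); 2/3 of 952 = 634.67, rounded up to 635, so 635 needed; 634 in favor. Not satisfied.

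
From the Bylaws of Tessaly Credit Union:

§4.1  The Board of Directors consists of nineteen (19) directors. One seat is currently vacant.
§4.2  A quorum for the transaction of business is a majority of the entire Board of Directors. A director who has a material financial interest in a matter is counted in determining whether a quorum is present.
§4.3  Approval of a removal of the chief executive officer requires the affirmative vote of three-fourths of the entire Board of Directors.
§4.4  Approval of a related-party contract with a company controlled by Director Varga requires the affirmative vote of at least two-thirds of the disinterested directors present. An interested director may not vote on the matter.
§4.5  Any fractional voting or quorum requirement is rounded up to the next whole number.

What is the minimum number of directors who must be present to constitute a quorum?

A majority of 19 is 10.

10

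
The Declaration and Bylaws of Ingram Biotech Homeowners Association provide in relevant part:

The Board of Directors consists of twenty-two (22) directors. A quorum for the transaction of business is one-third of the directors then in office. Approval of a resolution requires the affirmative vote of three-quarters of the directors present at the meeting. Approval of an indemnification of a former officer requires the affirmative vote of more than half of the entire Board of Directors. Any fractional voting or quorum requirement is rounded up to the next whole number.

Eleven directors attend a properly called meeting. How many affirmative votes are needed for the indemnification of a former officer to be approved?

The indemnification of a former officer requires a majority of the entire Board of Directors (22).
A majority of 22 is 12.
(Only 11 can vote, so the indemnification of a former officer cannot pass at this meeting, but the required vote is still 12.)

12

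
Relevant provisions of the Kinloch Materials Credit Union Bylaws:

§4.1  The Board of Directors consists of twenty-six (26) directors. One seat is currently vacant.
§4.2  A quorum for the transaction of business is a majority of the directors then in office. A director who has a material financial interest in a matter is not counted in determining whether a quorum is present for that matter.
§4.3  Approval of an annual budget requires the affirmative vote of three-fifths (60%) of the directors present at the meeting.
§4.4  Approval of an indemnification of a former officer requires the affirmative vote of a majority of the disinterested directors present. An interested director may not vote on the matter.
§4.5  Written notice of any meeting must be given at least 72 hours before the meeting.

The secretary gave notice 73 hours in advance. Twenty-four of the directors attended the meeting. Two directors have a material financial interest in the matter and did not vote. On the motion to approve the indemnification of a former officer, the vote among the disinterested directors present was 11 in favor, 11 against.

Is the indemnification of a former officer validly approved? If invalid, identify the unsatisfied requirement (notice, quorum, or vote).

Notice: 73 hours given; 72 required (73 ≥ 72). Satisfied.
Quorum: 24 present, but the 2 interested directors do not count, leaving 22. Quorum is 13. Satisfied.
Vote: the indemnification of a former officer requires a majority of the disinterested directors present (24 − 2 = 22). A majority of 22 is 12, so 12 affirmative votes are needed; 11 voted in favor. Not satisfied.

Invalid — vote requirement not satisfied.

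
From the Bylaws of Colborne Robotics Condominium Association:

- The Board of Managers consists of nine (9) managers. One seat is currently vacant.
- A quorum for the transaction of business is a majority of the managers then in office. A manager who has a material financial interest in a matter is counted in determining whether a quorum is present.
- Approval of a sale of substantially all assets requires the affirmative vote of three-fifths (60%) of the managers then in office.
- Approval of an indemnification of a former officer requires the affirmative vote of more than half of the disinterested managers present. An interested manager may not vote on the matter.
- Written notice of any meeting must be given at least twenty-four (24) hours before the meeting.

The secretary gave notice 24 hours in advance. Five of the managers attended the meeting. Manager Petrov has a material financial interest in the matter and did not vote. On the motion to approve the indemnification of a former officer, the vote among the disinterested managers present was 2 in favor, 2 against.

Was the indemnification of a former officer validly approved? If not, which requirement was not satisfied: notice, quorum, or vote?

Invalid — vote requirement not satisfied.

Notice: 24 hours given; 24 required (24 ≥ 24). Satisfied.
Quorum: 5 present (interested managers count toward quorum); quorum is 5. Satisfied.
Vote: the indemnification of a former officer requires a majority of the disinterested managers present (5 − 1 = 4). A majority of 4 is 3, so 3 affirmative votes are needed; 2 voted in favor. Not satisfied.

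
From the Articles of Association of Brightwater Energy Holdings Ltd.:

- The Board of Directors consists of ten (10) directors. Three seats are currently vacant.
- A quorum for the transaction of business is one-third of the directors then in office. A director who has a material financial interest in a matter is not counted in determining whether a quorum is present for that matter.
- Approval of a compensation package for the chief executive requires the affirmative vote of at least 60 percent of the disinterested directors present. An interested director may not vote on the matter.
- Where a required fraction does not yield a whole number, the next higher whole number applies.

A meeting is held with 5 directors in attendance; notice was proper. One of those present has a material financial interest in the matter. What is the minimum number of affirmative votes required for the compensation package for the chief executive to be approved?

The compensation package for the chief executive requires three-fifths of the disinterested directors present (5 − 1 = 4).
3/5 of 4 = 2.40, rounded up to 3.

3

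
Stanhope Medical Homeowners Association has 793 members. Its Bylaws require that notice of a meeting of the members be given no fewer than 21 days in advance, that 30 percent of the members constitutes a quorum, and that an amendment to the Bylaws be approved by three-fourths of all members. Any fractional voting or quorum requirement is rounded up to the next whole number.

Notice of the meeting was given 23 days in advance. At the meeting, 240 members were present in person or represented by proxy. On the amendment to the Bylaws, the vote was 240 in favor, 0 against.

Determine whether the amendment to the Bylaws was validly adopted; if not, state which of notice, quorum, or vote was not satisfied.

Notice: 23 days given; 21 required. Satisfied.
Quorum: 30% of 793 = 237.90, rounded up to 238; 240 present. Satisfied.
Vote: requires three-fourths of all members (793); 3/4 of 793 = 594.75, rounded up to 595, so 595 needed; 240 in favor. Not satisfied.

Invalid — vote requirement not satisfied.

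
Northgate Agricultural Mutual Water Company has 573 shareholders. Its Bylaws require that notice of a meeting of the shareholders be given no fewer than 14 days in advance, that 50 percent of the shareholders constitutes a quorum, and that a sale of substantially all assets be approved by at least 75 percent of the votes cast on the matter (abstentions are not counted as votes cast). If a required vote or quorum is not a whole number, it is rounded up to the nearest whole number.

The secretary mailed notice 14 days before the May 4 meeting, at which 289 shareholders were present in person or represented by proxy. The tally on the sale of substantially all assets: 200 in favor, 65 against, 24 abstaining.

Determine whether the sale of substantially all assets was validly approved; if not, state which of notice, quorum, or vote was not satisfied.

Notice: 14 days given; 14 required. Satisfied.
Quorum: 50% of 573 = 286.50, rounded up to 287; 289 present. Satisfied.
Vote: requires three-fourths of the votes cast (289 − 24 abstaining = 265); 3/4 of 265 = 198.75, rounded up to 199, so 199 needed; 200 in favor. Satisfied.

Valid — all requirements satisfied.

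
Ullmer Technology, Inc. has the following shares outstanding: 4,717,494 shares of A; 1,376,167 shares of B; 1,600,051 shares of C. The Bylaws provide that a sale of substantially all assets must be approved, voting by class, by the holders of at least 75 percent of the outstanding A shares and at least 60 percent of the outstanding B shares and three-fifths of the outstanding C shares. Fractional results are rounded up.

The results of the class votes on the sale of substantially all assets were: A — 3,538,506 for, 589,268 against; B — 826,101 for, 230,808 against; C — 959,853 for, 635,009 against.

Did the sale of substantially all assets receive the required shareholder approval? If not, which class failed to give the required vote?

Not approved — the C shares did not give the required vote.

A: 3/4 of 4717494 = 3538120.50, rounded up to 3538121; 3,538,121 required, 3,538,506 in favor — approved.
B: 3/5 of 1376167 = 825700.20, rounded up to 825701; 825,701 required, 826,101 in favor — approved.
C: 3/5 of 1600051 = 960030.60, rounded up to 960031; 960,031 required, 959,853 in favor — not approved.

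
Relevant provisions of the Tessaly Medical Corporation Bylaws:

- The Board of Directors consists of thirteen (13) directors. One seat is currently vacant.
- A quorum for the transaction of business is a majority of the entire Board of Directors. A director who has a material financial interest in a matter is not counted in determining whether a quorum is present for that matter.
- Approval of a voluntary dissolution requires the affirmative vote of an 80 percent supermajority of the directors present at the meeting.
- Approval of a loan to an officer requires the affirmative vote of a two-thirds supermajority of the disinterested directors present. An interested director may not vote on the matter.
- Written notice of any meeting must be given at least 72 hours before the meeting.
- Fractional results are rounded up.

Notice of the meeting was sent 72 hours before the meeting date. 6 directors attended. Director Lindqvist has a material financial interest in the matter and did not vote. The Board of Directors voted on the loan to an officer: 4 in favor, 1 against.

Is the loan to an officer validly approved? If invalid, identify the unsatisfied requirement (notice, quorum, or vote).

Invalid — quorum requirement not satisfied.

Notice: 72 hours given; 72 required (72 ≥ 72). Satisfied.
Quorum: 6 present, but the 1 interested director does not count, leaving 5. Quorum is 7. Not satisfied.
Vote: the loan to an officer requires two-thirds of the disinterested directors present (6 − 1 = 5). 2/3 of 5 = 3.33, rounded up to 4, so 4 affirmative votes are needed; 4 voted in favor. Satisfied. (Moot — without a quorum no business can be validly transacted.)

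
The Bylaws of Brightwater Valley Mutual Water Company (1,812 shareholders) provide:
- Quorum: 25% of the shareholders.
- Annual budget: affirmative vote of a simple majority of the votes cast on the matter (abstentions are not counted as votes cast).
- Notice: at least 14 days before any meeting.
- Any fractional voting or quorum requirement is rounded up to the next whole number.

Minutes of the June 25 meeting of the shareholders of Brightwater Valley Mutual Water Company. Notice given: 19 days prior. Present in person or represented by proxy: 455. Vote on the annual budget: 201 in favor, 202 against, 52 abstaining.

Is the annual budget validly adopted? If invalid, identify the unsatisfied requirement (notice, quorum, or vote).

Notice: 19 days given; 14 required. Satisfied.
Quorum: 25% of 1,812 = 453; 455 present. Satisfied.
Vote: requires a majority of the votes cast (455 − 52 abstaining = 403); a majority of 403 is 202, so 202 needed; 201 in favor. Not satisfied.

Invalid — vote requirement not satisfied.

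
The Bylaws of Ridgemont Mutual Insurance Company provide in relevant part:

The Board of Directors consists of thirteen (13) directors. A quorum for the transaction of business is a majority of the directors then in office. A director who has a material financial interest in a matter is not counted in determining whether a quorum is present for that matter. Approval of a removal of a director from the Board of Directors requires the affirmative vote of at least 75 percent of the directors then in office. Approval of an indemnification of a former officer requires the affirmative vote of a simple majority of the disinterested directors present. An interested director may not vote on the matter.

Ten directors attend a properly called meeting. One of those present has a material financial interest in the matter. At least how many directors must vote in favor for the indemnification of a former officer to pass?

5

The indemnification of a former officer requires a majority of the disinterested directors present (10 − 1 = 9).
A majority of 9 is 5.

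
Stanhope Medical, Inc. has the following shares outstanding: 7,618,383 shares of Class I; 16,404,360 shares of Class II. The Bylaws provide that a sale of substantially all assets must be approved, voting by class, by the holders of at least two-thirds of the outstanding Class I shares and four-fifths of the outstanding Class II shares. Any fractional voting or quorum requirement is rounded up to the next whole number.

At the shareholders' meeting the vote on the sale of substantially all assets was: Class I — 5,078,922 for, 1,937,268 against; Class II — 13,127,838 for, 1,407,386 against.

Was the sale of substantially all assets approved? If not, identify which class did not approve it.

Class I: 2/3 of 7618383 = 5078922; 5,078,922 required, 5,078,922 in favor — approved.
Class II: 4/5 of 16404360 = 13123488; 13,123,488 required, 13,127,838 in favor — approved.

Approved — every class gave the required vote.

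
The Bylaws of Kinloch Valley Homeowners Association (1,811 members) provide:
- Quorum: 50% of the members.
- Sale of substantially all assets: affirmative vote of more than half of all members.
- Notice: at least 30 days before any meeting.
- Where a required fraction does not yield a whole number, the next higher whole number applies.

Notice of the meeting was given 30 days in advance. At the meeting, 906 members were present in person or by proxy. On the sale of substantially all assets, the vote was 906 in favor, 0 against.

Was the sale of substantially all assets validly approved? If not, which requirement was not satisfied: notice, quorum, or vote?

Valid — all requirements satisfied.

Notice: 30 days given; 30 required. Satisfied.
Quorum: 50% of 1,811 = 905.50, rounded up to 906; 906 present. Satisfied.
Vote: requires a majority of all members (1,811); a majority of 1811 is 906, so 906 needed; 906 in favor. Satisfied.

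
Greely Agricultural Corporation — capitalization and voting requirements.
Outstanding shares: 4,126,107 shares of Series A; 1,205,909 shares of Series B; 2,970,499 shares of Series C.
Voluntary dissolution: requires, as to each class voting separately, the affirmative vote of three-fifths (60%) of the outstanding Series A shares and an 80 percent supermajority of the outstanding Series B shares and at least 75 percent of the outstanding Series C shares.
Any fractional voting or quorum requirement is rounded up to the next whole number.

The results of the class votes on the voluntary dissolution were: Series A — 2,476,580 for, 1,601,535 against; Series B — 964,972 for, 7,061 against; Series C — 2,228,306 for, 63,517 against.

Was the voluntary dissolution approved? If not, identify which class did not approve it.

Approved — every class gave the required vote.

Series A: 3/5 of 4126107 = 2475664.20, rounded up to 2475665; 2,475,665 required, 2,476,580 in favor — approved.
Series B: 4/5 of 1205909 = 964727.20, rounded up to 964728; 964,728 required, 964,972 in favor — approved.
Series C: 3/4 of 2970499 = 2227874.25, rounded up to 2227875; 2,227,875 required, 2,228,306 in favor — approved.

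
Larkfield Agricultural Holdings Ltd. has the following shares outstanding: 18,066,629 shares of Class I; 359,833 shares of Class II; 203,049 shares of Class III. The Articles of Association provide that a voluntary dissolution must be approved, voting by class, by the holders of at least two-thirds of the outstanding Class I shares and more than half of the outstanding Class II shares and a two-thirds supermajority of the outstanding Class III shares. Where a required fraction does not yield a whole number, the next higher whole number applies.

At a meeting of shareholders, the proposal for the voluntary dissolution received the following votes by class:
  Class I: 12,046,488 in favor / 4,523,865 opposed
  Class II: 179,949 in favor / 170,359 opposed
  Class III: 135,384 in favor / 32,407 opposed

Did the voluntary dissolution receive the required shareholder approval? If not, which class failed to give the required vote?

Class I: 2/3 of 18066629 = 12044419.33, rounded up to 12044420; 12,044,420 required, 12,046,488 in favor — approved.
Class II: a majority of 359833 is 179917; 179,917 required, 179,949 in favor — approved.
Class III: 2/3 of 203049 = 135366; 135,366 required, 135,384 in favor — approved.

Approved — every class gave the required vote.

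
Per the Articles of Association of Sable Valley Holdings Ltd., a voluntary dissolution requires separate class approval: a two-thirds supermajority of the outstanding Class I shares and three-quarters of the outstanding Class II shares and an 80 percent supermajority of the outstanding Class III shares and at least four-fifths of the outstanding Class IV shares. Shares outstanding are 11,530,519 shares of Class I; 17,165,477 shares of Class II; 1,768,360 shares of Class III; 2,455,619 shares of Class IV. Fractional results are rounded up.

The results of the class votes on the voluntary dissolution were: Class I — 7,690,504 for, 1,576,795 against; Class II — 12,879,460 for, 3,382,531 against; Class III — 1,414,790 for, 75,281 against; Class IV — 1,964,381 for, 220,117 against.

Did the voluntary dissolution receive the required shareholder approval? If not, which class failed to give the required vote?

Class I: 2/3 of 11530519 = 7687012.67, rounded up to 7687013; 7,687,013 required, 7,690,504 in favor — approved.
Class II: 3/4 of 17165477 = 12874107.75, rounded up to 12874108; 12,874,108 required, 12,879,460 in favor — approved.
Class III: 4/5 of 1768360 = 1414688; 1,414,688 required, 1,414,790 in favor — approved.
Class IV: 4/5 of 2455619 = 1964495.20, rounded up to 1964496; 1,964,496 required, 1,964,381 in favor — not approved.

Not approved — the Class IV shares did not give the required vote.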